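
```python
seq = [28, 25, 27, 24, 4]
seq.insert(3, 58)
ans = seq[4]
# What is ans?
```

Trace:
`seq = [28, 25, 27, 24, 4]` → seq = [28, 25, 27, 24, 4]
`seq.insert(3, 58)` → seq = [28, 25, 27, 58, 24, 4]
`ans = seq[4]` → ans = 24
So ans = 24

Answer: 24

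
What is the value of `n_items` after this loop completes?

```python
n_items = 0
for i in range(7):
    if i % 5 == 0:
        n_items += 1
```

Count numbers divisible by 5 in range(7)
`n_items` takes the values: 0 → 1 → 2

Answer: 2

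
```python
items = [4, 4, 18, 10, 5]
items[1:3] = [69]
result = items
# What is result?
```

Trace:
`items = [4, 4, 18, 10, 5]` → items = [4, 4, 18, 10, 5]
`items[1:3] = [69]` → items = [4, 69, 10, 5]
`result = items` → result = [4, 69, 10, 5]
So result = [4, 69, 10, 5]

Answer: [4, 69, 10, 5]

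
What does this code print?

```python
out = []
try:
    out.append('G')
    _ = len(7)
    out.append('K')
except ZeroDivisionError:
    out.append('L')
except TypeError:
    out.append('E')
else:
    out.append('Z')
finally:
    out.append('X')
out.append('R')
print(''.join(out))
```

Execution trace: 'G' (try body) → 'E' (except TypeError) → 'X' (finally) → 'R' (after the try/except). Output: GEXR

Answer: GEXR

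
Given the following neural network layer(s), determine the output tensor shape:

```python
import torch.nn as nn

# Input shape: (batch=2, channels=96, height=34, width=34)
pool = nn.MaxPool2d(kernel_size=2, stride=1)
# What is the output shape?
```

Input: (2, 96, 34, 34) -> Output: (2, 96, 33, 33)

Answer: (2, 96, 33, 33)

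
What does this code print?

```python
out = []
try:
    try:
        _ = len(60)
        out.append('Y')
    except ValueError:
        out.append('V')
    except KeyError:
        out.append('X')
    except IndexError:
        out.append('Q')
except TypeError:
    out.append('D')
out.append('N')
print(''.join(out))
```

Execution trace: 'D' (outer except TypeError) → 'N' (after the try/except). Output: DN

Answer: DN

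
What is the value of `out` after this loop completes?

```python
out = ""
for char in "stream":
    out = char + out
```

Reverse 'stream'
`out` takes the values: "" → "s" → "ts" → "rts" → "erts" → "aerts" → "maerts"

Answer: "maerts"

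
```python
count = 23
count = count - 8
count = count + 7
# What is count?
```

Trace:
`count = 23` → count = 23
`count = count - 8` → count = 15
`count = count + 7` → count = 22
So count = 22

Answer: 22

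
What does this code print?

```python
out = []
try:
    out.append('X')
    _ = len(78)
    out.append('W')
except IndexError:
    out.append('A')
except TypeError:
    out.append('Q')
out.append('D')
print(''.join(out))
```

Execution trace: 'X' (try body) → 'Q' (except TypeError) → 'D' (after the try/except). Output: XQD

Answer: XQD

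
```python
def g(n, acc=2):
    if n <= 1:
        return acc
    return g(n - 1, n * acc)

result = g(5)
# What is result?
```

Accumulator trace (n, acc): (5, 2) -> (4, 10) -> (3, 40) -> (2, 120) -> (1, 240) -> return 240

Answer: 240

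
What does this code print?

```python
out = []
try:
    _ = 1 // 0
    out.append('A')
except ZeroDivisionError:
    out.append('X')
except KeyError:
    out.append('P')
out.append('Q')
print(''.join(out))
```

Execution trace: 'X' (except ZeroDivisionError) → 'Q' (after the try/except). Output: XQ

Answer: XQ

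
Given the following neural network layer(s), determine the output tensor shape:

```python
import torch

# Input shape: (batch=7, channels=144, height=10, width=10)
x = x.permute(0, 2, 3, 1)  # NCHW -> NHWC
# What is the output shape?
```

Input: (7, 144, 10, 10) -> Output: (7, 10, 10, 144)

Answer: (7, 10, 10, 144)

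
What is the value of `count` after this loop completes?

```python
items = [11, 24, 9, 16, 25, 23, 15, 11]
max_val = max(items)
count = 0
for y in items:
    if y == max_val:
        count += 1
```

Count of max value 25 in [11, 24, 9, 16, 25, 23, 15, 11]
`count` takes the values: 0 → 1

Answer: 1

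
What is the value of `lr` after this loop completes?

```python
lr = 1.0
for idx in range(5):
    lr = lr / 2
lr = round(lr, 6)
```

Halving LR 5 times: 1 / 2^5
`lr` takes the values: 1.0 → 0.5 → 0.25 → 0.125 → 0.0625 → 0.03125

Answer: 0.03125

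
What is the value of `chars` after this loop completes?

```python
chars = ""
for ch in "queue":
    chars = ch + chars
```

Reverse 'queue'
`chars` takes the values: "" → "q" → "uq" → "euq" → "ueuq" → "eueuq"

Answer: "eueuq"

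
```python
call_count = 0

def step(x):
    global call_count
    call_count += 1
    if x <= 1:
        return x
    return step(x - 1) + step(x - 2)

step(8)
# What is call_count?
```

Calls(x) = 1 + Calls(x-1) + Calls(x-2); Calls(0)=Calls(1)=1. For x=8 this gives 67.

Answer: 67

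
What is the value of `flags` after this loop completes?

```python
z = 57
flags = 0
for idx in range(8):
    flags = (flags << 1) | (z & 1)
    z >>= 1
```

Reverse lowest 8 bits of 57
`flags` takes the values: 0 → 1 → 2 → 4 → 9 → 19 → 39 → 78 → 156

Answer: 156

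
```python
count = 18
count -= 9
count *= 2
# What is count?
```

Trace:
`count = 18` → count = 18
`count -= 9` → count = 9
`count *= 2` → count = 18
So count = 18

Answer: 18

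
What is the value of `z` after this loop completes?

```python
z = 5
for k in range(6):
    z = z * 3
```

Multiply by 3, 6 times: 5 * 3^6 = 3645
`z` takes the values: 5 → 15 → 45 → 135 → 405 → 1215 → 3645

Answer: 3645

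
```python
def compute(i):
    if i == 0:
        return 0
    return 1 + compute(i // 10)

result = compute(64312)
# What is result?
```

Count of digits of 64312: 5

Answer: 5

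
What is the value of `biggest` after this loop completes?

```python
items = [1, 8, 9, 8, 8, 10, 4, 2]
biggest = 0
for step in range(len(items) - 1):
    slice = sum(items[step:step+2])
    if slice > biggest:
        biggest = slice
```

Max sum of 2-element window in [1, 8, 9, 8, 8, 10, 4, 2]
`biggest` takes the values: 0 → 9 → 17 → 18

Answer: 18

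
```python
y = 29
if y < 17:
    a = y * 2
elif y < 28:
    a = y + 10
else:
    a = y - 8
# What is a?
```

Trace:
`y = 29` → y = 29
`if y < 17: ...` → y < 17 is False, y < 28 is False, take else branch → a = 21
So a = 21

Answer: 21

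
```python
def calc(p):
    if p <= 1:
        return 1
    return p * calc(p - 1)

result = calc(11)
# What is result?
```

calc(11) = 11 * 10 * 9 * 8 * 7 * 6 * 5 * 4 * 3 * 2 * 1 = 39916800

Answer: 39916800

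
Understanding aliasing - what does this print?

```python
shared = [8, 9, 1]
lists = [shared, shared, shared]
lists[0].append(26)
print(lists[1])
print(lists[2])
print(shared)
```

Key concept: list of same reference.
Step by step:
`shared = [8, 9, 1]` → shared = [8, 9, 1]
`lists = [shared, shared, shared]` → lists = [[8, 9, 1], [8, 9, 1], [8, 9, 1]]
`lists[0].append(26)` → shared = [8, 9, 1, 26]; lists = [[8, 9, 1, 26], [8, 9, 1, 26], [8, 9, 1, 26]]
`print(lists[1])` → prints [8, 9, 1, 26]
`print(lists[2])` → prints [8, 9, 1, 26]
`print(shared)` → prints [8, 9, 1, 26]

Answer:
[8, 9, 1, 26]
[8, 9, 1, 26]
[8, 9, 1, 26]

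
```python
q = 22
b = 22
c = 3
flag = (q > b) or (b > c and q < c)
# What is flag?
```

Trace:
`q = 22` → q = 22
`b = 22` → b = 22
`c = 3` → c = 3
`flag = (q > b) or (b > c and q < c)` → flag = False
So flag = False

Answer: False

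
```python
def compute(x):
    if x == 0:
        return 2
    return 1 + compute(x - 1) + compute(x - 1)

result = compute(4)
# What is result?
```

compute(x) = 1 + 2·compute(x-1), compute(0)=2. Closed form: (2+1)·2^4 - 1 = 47.

Answer: 47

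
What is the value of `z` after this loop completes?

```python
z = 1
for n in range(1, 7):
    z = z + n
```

Start at 1, add 1 through 6
`z` takes the values: 1 → 2 → 4 → 7 → 11 → 16 → 22

Answer: 22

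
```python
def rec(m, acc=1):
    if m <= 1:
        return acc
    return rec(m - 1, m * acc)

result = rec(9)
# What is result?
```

Accumulator trace (n, acc): (9, 1) -> (8, 9) -> (7, 72) -> (6, 504) -> (5, 3024) -> (4, 15120) -> (3, 60480) -> (2, 181440) -> (1, 362880) -> return 362880

Answer: 362880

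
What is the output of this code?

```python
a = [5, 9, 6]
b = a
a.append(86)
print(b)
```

Key concept: basic list aliasing.
Step by step:
`a = [5, 9, 6]` → a = [5, 9, 6]
`b = a` → b = [5, 9, 6] (same object as a)
`a.append(86)` → a = [5, 9, 6, 86] (same object as b); b = [5, 9, 6, 86] (same object as a)
`print(b)` → prints [5, 9, 6, 86]

Answer: [5, 9, 6, 86]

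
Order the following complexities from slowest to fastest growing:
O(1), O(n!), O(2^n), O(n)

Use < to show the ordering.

Ordered by growth rate: O(1) < O(n) < O(2^n) < O(n!)

Answer: O(1) < O(n) < O(2^n) < O(n!)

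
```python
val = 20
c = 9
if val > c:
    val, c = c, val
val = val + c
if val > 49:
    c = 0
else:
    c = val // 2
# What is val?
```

Trace:
`val = 20` → val = 20
`c = 9` → c = 9
`if val > c: ...` → val > c is True → val = 9; c = 20
`val = val + c` → val = 29
`if val > 49: ...` → val > 49 is False, take else branch → c = 14
So val = 29

Answer: 29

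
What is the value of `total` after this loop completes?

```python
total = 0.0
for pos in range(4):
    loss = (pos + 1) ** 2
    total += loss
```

Sum of squared losses 1² + 2² + ... + 4²
`total` takes the values: 0.0 → 1.0 → 5.0 → 14.0 → 30.0

Answer: 30.0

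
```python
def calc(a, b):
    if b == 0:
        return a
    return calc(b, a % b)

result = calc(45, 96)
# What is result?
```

calc(45, 96) -> calc(96, 45) -> calc(45, 6) -> calc(6, 3) -> calc(3, 0) -> 3

Answer: 3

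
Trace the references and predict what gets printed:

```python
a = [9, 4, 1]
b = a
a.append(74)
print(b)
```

Key concept: basic list aliasing.
Step by step:
`a = [9, 4, 1]` → a = [9, 4, 1]
`b = a` → b = [9, 4, 1] (same object as a)
`a.append(74)` → a = [9, 4, 1, 74] (same object as b); b = [9, 4, 1, 74] (same object as a)
`print(b)` → prints [9, 4, 1, 74]

Answer: [9, 4, 1, 74]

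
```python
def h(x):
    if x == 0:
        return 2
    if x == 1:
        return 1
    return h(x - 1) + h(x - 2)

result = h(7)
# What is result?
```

Build up from base cases: h(0)=2, h(1)=1, h(2)=3, h(3)=4, h(4)=7, h(5)=11, h(6)=18, ..., h(7)=29

Answer: 29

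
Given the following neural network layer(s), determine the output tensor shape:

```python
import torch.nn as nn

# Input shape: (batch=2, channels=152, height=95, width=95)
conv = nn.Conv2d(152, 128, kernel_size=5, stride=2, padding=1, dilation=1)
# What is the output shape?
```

Input: (2, 152, 95, 95) -> Output: (2, 128, 47, 47)

Answer: (2, 128, 47, 47)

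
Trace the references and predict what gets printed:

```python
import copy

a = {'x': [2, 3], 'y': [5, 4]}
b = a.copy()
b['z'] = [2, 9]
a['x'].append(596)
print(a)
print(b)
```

Key concept: shallow copy of dict with mutable values.
Step by step:
`a = {'x': [2, 3], 'y': [5, 4]}` → a = {'x': [2, 3], 'y': [5, 4]}
`b = a.copy()` → b = {'x': [2, 3], 'y': [5, 4]}
`b['z'] = [2, 9]` → b = {'x': [2, 3], 'y': [5, 4], 'z': [2, 9]}
`a['x'].append(596)` → a = {'x': [2, 3, 596], 'y': [5, 4]}; b = {'x': [2, 3, 596], 'y': [5, 4], 'z': [2, 9]}
`print(a)` → prints {'x': [2, 3, 596], 'y': [5, 4]}
`print(b)` → prints {'x': [2, 3, 596], 'y': [5, 4], 'z': [2, 9]}

Answer:
{'x': [2, 3, 596], 'y': [5, 4]}
{'x': [2, 3, 596], 'y': [5, 4], 'z': [2, 9]}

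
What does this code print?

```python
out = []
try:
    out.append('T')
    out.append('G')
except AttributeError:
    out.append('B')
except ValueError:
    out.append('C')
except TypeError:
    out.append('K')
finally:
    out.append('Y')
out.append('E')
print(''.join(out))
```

Execution trace: 'T' (try body) → 'G' (try body, no exception) → 'Y' (finally) → 'E' (after the try/except). Output: TGYE

Answer: TGYE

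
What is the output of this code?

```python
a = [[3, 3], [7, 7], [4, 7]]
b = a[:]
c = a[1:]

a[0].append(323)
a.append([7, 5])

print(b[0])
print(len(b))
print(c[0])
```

Key concept: slice with nested mutation.
Step by step:
`a = [[3, 3], [7, 7], [4, 7]]` → a = [[3, 3], [7, 7], [4, 7]]
`b = a[:]` → b = [[3, 3], [7, 7], [4, 7]]
`c = a[1:]` → c = [[7, 7], [4, 7]]
`a[0].append(323)` → a = [[3, 3, 323], [7, 7], [4, 7]]; b = [[3, 3, 323], [7, 7], [4, 7]]
`a.append([7, 5])` → a = [[3, 3, 323], [7, 7], [4, 7], [7, 5]]
`print(b[0])` → prints [3, 3, 323]
`print(len(b))` → prints 3
`print(c[0])` → prints [7, 7]

Answer:
[3, 3, 323]
3
[7, 7]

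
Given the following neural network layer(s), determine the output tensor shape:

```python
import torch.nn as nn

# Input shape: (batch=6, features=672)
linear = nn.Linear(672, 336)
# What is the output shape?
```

Input: (6, 672) -> Output: (6, 336)

Answer: (6, 336)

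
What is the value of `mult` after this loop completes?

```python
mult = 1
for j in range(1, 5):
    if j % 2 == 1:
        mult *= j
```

Product of odd numbers 1 to 4
`mult` takes the values: 1 → 3

Answer: 3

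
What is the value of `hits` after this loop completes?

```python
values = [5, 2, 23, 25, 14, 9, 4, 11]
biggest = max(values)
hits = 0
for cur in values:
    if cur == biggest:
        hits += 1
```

Count of max value 25 in [5, 2, 23, 25, 14, 9, 4, 11]
`hits` takes the values: 0 → 1

Answer: 1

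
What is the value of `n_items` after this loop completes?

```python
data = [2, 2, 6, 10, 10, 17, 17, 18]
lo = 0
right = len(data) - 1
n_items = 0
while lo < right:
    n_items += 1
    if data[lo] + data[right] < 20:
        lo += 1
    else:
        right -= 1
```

Steps to find pair summing to 20
`n_items` takes the values: 0 → 1 → 2 → 3 → 4 → 5 → 6 → 7

Answer: 7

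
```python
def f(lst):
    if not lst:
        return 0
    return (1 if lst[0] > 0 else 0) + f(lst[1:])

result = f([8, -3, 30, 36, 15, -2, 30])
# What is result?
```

Count of positive elements in [8, -3, 30, 36, 15, -2, 30] = 5

Answer: 5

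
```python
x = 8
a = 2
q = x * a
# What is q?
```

Trace:
`x = 8` → x = 8
`a = 2` → a = 2
`q = x * a` → q = 16
So q = 16

Answer: 16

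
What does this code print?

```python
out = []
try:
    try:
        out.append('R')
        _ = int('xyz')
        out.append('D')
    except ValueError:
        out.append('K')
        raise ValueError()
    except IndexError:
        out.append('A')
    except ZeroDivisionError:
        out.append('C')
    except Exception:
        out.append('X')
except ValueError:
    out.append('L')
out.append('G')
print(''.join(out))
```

Execution trace: 'R' (inner try body) → 'K' (inner except ValueError) → 'L' (outer except ValueError) → 'G' (after the try/except). Output: RKLG

Answer: RKLG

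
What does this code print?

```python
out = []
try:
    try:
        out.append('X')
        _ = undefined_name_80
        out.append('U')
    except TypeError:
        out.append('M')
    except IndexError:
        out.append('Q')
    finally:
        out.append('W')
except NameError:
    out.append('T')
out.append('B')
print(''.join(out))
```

Execution trace: 'X' (inner try body) → 'W' (inner finally) → 'T' (outer except NameError) → 'B' (after the try/except). Output: XWTB

Answer: XWTB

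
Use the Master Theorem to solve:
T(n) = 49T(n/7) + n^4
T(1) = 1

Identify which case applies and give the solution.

a=49, b=7, f(n)=n^4. log_7(49) = 2. Since c=4 > 2 and the regularity condition holds (49(n/7)^4 = (49/7^4)n^4 with 49/7^4 < 1), Case 3 applies: T(n) = Θ(f(n)) = O(n^4).

Answer: O(n^4) - Case 3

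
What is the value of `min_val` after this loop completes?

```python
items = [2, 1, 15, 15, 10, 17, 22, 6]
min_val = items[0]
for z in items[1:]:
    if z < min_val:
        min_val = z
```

Minimum of [2, 1, 15, 15, 10, 17, 22, 6]
`min_val` takes the values: 2 → 1

Answer: 1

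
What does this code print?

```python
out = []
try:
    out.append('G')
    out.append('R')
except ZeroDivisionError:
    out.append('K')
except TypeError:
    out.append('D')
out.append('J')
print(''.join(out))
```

Execution trace: 'G' (try body) → 'R' (try body, no exception) → 'J' (after the try/except). Output: GRJ

Answer: GRJ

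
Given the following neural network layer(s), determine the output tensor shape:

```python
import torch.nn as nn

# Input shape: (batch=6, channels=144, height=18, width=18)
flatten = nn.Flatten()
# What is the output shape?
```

Input: (6, 144, 18, 18) -> Output: (6, 46656)

Answer: (6, 46656)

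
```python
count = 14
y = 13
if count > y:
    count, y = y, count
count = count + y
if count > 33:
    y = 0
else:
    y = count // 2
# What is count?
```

Trace:
`count = 14` → count = 14
`y = 13` → y = 13
`if count > y: ...` → count > y is True → count = 13; y = 14
`count = count + y` → count = 27
`if count > 33: ...` → count > 33 is False, take else branch → y = 13
So count = 27

Answer: 27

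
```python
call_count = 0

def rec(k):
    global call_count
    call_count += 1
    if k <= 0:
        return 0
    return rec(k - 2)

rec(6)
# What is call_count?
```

Linear recursion stepping by 2: 4 calls from k=6 down to ≤0.

Answer: 4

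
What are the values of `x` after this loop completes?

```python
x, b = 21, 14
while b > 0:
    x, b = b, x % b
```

GCD of 21 and 14
`x` takes the values: 21 → 14 → 7

Answer: 7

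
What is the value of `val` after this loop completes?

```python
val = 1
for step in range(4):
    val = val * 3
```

Multiply by 3, 4 times: 1 * 3^4 = 81
`val` takes the values: 1 → 3 → 9 → 27 → 81

Answer: 81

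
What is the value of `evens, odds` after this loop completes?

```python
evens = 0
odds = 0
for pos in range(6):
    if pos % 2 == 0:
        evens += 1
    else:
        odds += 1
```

Count evens and odds in range(6)
`evens, odds` takes the values: (0, 0) → (1, 0) → (1, 1) → (2, 1) → (2, 2) → (3, 2) → (3, 3)

Answer: 3, 3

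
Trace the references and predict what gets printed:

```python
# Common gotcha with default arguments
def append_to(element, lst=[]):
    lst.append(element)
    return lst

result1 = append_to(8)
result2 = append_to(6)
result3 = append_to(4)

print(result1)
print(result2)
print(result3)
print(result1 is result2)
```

Key concept: mutable default argument gotcha.
Step by step:
`result1 = append_to(8)` → result1 = [8]
`result2 = append_to(6)` → result1 = [8, 6] (same object as result2); result2 = [8, 6] (same object as result1)
`result3 = append_to(4)` → result1 = [8, 6, 4] (same object as result2, result3); result2 = [8, 6, 4] (same object as result1, result3); result3 = [8, 6, 4] (same object as result1, result2)
`print(result1)` → prints [8, 6, 4]
`print(result2)` → prints [8, 6, 4]
`print(result3)` → prints [8, 6, 4]
`print(result1 is result2)` → prints True

Answer:
[8, 6, 4]
[8, 6, 4]
[8, 6, 4]
True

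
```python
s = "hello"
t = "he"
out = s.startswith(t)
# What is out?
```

Trace:
`s = "hello"` → s = 'hello'
`t = "he"` → t = 'he'
`out = s.startswith(t)` → out = True
So out = True

Answer: True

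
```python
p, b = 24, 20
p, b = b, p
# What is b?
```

Trace:
`p, b = 24, 20` → p = 24; b = 20
`p, b = b, p` → p = 20; b = 24
So b = 24

Answer: 24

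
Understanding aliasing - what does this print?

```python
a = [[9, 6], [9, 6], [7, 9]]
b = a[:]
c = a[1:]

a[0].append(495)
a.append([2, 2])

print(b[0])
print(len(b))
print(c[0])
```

Key concept: slice with nested mutation.
Step by step:
`a = [[9, 6], [9, 6], [7, 9]]` → a = [[9, 6], [9, 6], [7, 9]]
`b = a[:]` → b = [[9, 6], [9, 6], [7, 9]]
`c = a[1:]` → c = [[9, 6], [7, 9]]
`a[0].append(495)` → a = [[9, 6, 495], [9, 6], [7, 9]]; b = [[9, 6, 495], [9, 6], [7, 9]]
`a.append([2, 2])` → a = [[9, 6, 495], [9, 6], [7, 9], [2, 2]]
`print(b[0])` → prints [9, 6, 495]
`print(len(b))` → prints 3
`print(c[0])` → prints [9, 6]

Answer:
[9, 6, 495]
3
[9, 6]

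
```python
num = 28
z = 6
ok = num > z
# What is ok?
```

Trace:
`num = 28` → num = 28
`z = 6` → z = 6
`ok = num > z` → ok = True
So ok = True

Answer: True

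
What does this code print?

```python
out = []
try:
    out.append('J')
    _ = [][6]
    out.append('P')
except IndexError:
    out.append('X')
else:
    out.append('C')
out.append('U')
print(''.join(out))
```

Execution trace: 'J' (try body) → 'X' (except IndexError) → 'U' (after the try/except). Output: JXU

Answer: JXU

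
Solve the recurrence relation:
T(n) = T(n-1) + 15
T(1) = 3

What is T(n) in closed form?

Unrolling: T(n) = T(1) + 15·(n-1) = 3 + 15(n-1) = 15n - 12.

Answer: T(n) = 15n - 12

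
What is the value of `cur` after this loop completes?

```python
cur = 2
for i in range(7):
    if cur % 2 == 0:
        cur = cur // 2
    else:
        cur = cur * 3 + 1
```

Collatz-style transformation from 2
`cur` takes the values: 2 → 1 → 4 → 2 → 1 → 4 → 2 → 1

Answer: 1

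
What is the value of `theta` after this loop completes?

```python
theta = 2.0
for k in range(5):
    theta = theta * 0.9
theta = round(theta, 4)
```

Exponential decay: 2.0 * 0.9^5
`theta` takes the values: 2.0 → 1.8 → 1.62 → 1.458 → 1.3122 → 1.18098 → 1.181

Answer: 1.181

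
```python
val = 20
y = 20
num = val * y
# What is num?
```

Trace:
`val = 20` → val = 20
`y = 20` → y = 20
`num = val * y` → num = 400
So num = 400

Answer: 400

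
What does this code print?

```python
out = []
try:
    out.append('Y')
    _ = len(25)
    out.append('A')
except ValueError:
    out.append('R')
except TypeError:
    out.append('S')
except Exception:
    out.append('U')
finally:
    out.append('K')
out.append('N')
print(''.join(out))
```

Execution trace: 'Y' (try body) → 'S' (except TypeError) → 'K' (finally) → 'N' (after the try/except). Output: YSKN

Answer: YSKN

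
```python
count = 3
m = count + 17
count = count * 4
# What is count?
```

Trace:
`count = 3` → count = 3
`m = count + 17` → m = 20
`count = count * 4` → count = 12
So count = 12

Answer: 12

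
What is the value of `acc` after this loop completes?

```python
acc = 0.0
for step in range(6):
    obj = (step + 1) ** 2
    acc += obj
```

Sum of squared losses 1² + 2² + ... + 6²
`acc` takes the values: 0.0 → 1.0 → 5.0 → 14.0 → 30.0 → 55.0 → 91.0

Answer: 91.0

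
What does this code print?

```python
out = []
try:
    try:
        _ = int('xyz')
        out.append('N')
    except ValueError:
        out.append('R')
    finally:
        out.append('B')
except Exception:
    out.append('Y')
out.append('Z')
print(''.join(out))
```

Execution trace: 'R' (inner except ValueError) → 'B' (inner finally) → 'Z' (after the try/except). Output: RBZ

Answer: RBZ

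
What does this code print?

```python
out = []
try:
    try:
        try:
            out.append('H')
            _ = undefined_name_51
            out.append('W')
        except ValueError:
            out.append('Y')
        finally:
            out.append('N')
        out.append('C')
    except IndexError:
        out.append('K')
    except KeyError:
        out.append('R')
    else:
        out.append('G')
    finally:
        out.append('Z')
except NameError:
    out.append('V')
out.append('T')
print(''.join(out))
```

Execution trace: 'H' (inner try body) → 'N' (inner finally) → 'Z' (finally) → 'V' (outer except NameError) → 'T' (after the try/except). Output: HNZVT

Answer: HNZVT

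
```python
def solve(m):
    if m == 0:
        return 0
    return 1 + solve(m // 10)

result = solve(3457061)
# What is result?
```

Count of digits of 3457061: 7

Answer: 7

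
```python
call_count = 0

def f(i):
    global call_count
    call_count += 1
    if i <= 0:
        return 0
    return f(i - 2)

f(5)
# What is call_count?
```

Linear recursion stepping by 2: 4 calls from i=5 down to ≤0.

Answer: 4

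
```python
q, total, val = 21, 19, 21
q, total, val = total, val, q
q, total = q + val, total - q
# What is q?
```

Trace:
`q, total, val = 21, 19, 21` → q = 21; total = 19; val = 21
`q, total, val = total, val, q` → q = 19; total = 21; val = 21
`q, total = q + val, total - q` → q = 40; total = 2
So q = 40

Answer: 40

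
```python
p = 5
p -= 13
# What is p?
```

Trace:
`p = 5` → p = 5
`p -= 13` → p = -8
So p = -8

Answer: -8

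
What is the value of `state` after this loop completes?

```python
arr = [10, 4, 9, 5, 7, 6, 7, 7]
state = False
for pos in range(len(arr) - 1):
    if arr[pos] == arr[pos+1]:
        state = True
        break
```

Check consecutive duplicates in [10, 4, 9, 5, 7, 6, 7, 7]
`state` takes the values: False → True

Answer: True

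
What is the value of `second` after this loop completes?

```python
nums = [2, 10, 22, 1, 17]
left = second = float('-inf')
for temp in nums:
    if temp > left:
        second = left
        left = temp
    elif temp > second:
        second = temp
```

Second largest (with repeats) in [2, 10, 22, 1, 17]
`second` takes the values: -inf → 2 → 10 → 17

Answer: 17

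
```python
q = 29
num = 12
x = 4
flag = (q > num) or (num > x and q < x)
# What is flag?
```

Trace:
`q = 29` → q = 29
`num = 12` → num = 12
`x = 4` → x = 4
`flag = (q > num) or (num > x and q < x)` → flag = True
So flag = True

Answer: True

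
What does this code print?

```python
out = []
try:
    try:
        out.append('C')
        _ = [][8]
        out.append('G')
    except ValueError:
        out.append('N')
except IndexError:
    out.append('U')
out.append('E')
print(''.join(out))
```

Execution trace: 'C' (try body) → 'U' (outer except IndexError) → 'E' (after the try/except). Output: CUE

Answer: CUE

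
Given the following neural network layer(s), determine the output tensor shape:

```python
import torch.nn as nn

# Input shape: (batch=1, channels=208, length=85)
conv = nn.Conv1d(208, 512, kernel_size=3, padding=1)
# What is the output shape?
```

Input: (1, 208, 85) -> Output: (1, 512, 85)

Answer: (1, 512, 85)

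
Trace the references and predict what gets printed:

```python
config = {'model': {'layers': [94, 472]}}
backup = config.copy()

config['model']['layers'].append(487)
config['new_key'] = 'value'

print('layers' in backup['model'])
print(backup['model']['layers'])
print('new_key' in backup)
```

Key concept: shallow copy gotcha with nested dict.
Step by step:
`config = {'model': {'layers': [94, 472]}}` → config = {'model': {'layers': [94, 472]}}
`backup = config.copy()` → backup = {'model': {'layers': [94, 472]}}
`config['model']['layers'].append(487)` → config = {'model': {'layers': [94, 472, 487]}}; backup = {'model': {'layers': [94, 472, 487]}}
`config['new_key'] = 'value'` → config = {'model': {'layers': [94, 472, 487]}, 'new_key': 'value'}
`print('layers' in backup['model'])` → prints True
`print(backup['model']['layers'])` → prints [94, 472, 487]
`print('new_key' in backup)` → prints False

Answer:
True
[94, 472, 487]
False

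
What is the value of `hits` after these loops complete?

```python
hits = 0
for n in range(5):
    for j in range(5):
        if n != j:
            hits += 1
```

5² - 5 (exclude diagonal)
`hits` takes the values: 0 → 1 → 2 → 3 → 4 → 5 → 6 → 7 → 8 → 9 → 10 → 11 → 12 → 13 → 14 → 15 → 16 → 17 → 18 → 19 → 20

Answer: 20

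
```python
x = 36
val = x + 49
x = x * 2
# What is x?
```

Trace:
`x = 36` → x = 36
`val = x + 49` → val = 85
`x = x * 2` → x = 72
So x = 72

Answer: 72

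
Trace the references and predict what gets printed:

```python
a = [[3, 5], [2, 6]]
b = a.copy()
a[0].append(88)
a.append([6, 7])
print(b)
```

Key concept: shallow copy with nested lists.
Step by step:
`a = [[3, 5], [2, 6]]` → a = [[3, 5], [2, 6]]
`b = a.copy()` → b = [[3, 5], [2, 6]]
`a[0].append(88)` → a = [[3, 5, 88], [2, 6]]; b = [[3, 5, 88], [2, 6]]
`a.append([6, 7])` → a = [[3, 5, 88], [2, 6], [6, 7]]
`print(b)` → prints [[3, 5, 88], [2, 6]]

Answer: [[3, 5, 88], [2, 6]]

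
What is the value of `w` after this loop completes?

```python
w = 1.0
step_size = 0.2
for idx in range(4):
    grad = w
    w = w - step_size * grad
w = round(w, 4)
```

Gradient descent: w = 1.0 * (1 - 0.2)^4
`w` takes the values: 1.0 → 0.8 → 0.64 → 0.512 → 0.4096

Answer: 0.4096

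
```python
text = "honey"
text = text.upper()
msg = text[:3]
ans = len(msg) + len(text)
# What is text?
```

Trace:
`text = "honey"` → text = 'honey'
`text = text.upper()` → text = 'HONEY'
`msg = text[:3]` → msg = 'HON'
`ans = len(msg) + len(text)` → ans = 8
So text = 'HONEY'

Answer: 'HONEY'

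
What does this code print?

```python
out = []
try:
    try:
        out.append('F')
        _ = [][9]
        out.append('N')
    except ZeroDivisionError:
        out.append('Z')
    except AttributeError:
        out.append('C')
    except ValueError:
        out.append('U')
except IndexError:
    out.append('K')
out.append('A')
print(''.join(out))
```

Execution trace: 'F' (try body) → 'K' (outer except IndexError) → 'A' (after the try/except). Output: FKA

Answer: FKA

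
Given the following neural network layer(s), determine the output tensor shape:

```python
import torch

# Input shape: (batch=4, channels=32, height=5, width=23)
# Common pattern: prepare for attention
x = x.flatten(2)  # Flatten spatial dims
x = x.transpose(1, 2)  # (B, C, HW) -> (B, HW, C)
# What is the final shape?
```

Input: (4, 32, 5, 23) -> after flatten(2): (4, 32, 115) -> Output: (4, 115, 32)

Answer: (4, 115, 32)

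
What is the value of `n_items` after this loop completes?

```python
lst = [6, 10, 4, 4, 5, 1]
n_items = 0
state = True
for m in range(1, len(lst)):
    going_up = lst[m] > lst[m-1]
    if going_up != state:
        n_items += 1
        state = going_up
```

Count direction changes in [6, 10, 4, 4, 5, 1]
`n_items` takes the values: 0 → 1 → 2 → 3

Answer: 3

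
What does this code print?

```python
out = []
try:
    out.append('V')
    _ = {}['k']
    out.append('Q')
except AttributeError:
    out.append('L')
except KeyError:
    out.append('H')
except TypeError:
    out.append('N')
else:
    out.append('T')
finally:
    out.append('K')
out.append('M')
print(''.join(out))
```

Execution trace: 'V' (try body) → 'H' (except KeyError) → 'K' (finally) → 'M' (after the try/except). Output: VHKM

Answer: VHKM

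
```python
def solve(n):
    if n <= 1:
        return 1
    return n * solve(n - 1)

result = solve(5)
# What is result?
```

solve(5) = 5 * 4 * 3 * 2 * 1 = 120

Answer: 120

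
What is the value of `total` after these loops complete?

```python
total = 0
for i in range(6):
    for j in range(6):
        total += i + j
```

Sum of all i+j for i,j in 6x6
`total` takes the values: 0 → 1 → 3 → 6 → 10 → 15 → 16 → 18 → 21 → 25 → 30 → 36 → 38 → 41 → 45 → 50 → 56 → 63 → 66 → 70 → 75 → 81 → 88 → 96 → 100 → 105 → 111 → 118 → 126 → 135 → 140 → 146 → 153 → 161 → 170 → 180

Answer: 180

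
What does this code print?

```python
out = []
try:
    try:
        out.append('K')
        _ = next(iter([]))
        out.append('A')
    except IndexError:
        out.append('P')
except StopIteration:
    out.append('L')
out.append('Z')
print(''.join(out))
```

Execution trace: 'K' (try body) → 'L' (outer except StopIteration) → 'Z' (after the try/except). Output: KLZ

Answer: KLZ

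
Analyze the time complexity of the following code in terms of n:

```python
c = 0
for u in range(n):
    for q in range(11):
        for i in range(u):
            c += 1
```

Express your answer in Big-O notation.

Each loop level contributes: n × 1 × n. Multiplying the contributions gives O(n^2).

Answer: O(n^2)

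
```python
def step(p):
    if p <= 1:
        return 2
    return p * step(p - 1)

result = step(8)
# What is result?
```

step(8) = 8 * 7 * 6 * 5 * 4 * 3 * 2 * 2 = 80640

Answer: 80640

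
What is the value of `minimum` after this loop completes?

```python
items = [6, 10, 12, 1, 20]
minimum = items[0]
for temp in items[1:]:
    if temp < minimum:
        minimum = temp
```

Minimum of [6, 10, 12, 1, 20]
`minimum` takes the values: 6 → 1

Answer: 1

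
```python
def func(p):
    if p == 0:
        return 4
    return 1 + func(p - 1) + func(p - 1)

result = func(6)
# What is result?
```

func(p) = 1 + 2·func(p-1), func(0)=4. Closed form: (4+1)·2^6 - 1 = 319.

Answer: 319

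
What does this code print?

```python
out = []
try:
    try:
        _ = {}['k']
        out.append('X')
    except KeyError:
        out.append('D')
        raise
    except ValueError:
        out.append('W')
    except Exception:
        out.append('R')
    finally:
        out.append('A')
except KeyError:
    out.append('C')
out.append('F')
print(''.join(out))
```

Execution trace: 'D' (inner except KeyError) → 'A' (inner finally) → 'C' (outer except KeyError) → 'F' (after the try/except). Output: DACF

Answer: DACF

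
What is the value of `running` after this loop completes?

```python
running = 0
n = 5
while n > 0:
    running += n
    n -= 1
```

Sum 5 down to 1
`running` takes the values: 0 → 5 → 9 → 12 → 14 → 15

Answer: 15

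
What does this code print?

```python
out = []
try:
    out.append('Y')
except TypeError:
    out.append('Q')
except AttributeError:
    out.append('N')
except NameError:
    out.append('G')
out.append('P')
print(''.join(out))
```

Execution trace: 'Y' (try body, no exception) → 'P' (after the try/except). Output: YP

Answer: YP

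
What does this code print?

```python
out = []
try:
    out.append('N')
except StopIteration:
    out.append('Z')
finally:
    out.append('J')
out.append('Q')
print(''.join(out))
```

Execution trace: 'N' (try body, no exception) → 'J' (finally) → 'Q' (after the try/except). Output: NJQ

Answer: NJQ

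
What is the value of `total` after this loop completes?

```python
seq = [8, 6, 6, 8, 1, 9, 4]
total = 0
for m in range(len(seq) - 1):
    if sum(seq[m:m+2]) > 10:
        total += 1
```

Count windows with sum > 10
`total` takes the values: 0 → 1 → 2 → 3 → 4

Answer: 4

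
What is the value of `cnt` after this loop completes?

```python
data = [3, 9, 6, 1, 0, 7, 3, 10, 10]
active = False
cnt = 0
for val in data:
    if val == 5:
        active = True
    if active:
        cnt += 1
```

Count elements after first 5 in [3, 9, 6, 1, 0, 7, 3, 10, 10]
`cnt` takes the values: 0

Answer: 0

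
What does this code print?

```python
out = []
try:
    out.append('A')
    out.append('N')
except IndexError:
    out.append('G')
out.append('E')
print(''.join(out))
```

Execution trace: 'A' (try body) → 'N' (try body, no exception) → 'E' (after the try/except). Output: ANE

Answer: ANE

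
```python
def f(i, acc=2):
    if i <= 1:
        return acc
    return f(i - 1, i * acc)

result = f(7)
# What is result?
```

Accumulator trace (n, acc): (7, 2) -> (6, 14) -> (5, 84) -> (4, 420) -> (3, 1680) -> (2, 5040) -> (1, 10080) -> return 10080

Answer: 10080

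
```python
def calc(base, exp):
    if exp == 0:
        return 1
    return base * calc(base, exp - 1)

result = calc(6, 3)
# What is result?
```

calc(6, 3) = 6 * 6 * 6 = 216

Answer: 216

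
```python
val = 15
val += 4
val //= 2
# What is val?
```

Trace:
`val = 15` → val = 15
`val += 4` → val = 19
`val //= 2` → val = 9
So val = 9

Answer: 9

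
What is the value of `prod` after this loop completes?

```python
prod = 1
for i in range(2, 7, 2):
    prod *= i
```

Product of even numbers 2 to 6
`prod` takes the values: 1 → 2 → 8 → 48

Answer: 48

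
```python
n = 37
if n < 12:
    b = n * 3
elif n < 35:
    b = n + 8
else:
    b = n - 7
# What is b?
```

Trace:
`n = 37` → n = 37
`if n < 12: ...` → n < 12 is False, n < 35 is False, take else branch → b = 30
So b = 30

Answer: 30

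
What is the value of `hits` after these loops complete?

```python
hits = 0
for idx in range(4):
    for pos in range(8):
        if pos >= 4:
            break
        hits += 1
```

Inner breaks at 4, outer runs 4 times
`hits` takes the values: 0 → 1 → 2 → 3 → 4 → 5 → 6 → 7 → 8 → 9 → 10 → 11 → 12 → 13 → 14 → 15 → 16

Answer: 16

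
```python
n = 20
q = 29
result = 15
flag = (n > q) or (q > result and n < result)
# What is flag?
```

Trace:
`n = 20` → n = 20
`q = 29` → q = 29
`result = 15` → result = 15
`flag = (n > q) or (q > result and n < result)` → flag = False
So flag = False

Answer: False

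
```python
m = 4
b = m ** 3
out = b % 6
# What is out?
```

Trace:
`m = 4` → m = 4
`b = m ** 3` → b = 64
`out = b % 6` → out = 4
So out = 4

Answer: 4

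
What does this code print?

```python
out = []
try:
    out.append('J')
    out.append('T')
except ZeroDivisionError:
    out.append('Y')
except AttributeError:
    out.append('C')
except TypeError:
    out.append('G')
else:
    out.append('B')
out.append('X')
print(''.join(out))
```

Execution trace: 'J' (try body) → 'T' (try body, no exception) → 'B' (else) → 'X' (after the try/except). Output: JTBX

Answer: JTBX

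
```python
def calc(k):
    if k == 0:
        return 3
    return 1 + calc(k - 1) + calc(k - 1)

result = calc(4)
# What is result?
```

calc(k) = 1 + 2·calc(k-1), calc(0)=3. Closed form: (3+1)·2^4 - 1 = 63.

Answer: 63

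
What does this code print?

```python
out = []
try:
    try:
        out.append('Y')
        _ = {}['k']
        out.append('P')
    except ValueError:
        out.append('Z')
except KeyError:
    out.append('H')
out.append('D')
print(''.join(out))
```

Execution trace: 'Y' (try body) → 'H' (outer except KeyError) → 'D' (after the try/except). Output: YHD

Answer: YHD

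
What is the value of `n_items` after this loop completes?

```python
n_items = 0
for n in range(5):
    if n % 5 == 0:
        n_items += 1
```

Count numbers divisible by 5 in range(5)
`n_items` takes the values: 0 → 1

Answer: 1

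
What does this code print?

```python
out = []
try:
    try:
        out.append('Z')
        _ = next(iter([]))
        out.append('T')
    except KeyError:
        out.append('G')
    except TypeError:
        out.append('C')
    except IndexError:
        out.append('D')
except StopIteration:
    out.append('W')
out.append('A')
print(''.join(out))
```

Execution trace: 'Z' (try body) → 'W' (outer except StopIteration) → 'A' (after the try/except). Output: ZWA

Answer: ZWA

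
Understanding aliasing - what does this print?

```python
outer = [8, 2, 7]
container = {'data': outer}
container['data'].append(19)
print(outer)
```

Key concept: dict holds reference to list.
Step by step:
`outer = [8, 2, 7]` → outer = [8, 2, 7]
`container = {'data': outer}` → container = {'data': [8, 2, 7]}
`container['data'].append(19)` → outer = [8, 2, 7, 19]; container = {'data': [8, 2, 7, 19]}
`print(outer)` → prints [8, 2, 7, 19]

Answer: [8, 2, 7, 19]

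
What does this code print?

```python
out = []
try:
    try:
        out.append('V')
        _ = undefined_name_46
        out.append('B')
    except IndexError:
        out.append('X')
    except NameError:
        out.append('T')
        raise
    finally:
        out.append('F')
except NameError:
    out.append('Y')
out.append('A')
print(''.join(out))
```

Execution trace: 'V' (inner try body) → 'T' (inner except NameError) → 'F' (inner finally) → 'Y' (outer except NameError) → 'A' (after the try/except). Output: VTFYA

Answer: VTFYA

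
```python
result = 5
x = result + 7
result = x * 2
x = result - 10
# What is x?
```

Trace:
`result = 5` → result = 5
`x = result + 7` → x = 12
`result = x * 2` → result = 24
`x = result - 10` → x = 14
So x = 14

Answer: 14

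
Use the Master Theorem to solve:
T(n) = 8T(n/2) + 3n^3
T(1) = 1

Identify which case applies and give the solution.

a=8, b=2, f(n)=3n^3. log_2(8) = 3. Since c=3 = 3, Case 2 applies: T(n) = Θ(n^log_b(a) · log n) = O(n^3 log n).

Answer: O(n^3 log n) - Case 2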